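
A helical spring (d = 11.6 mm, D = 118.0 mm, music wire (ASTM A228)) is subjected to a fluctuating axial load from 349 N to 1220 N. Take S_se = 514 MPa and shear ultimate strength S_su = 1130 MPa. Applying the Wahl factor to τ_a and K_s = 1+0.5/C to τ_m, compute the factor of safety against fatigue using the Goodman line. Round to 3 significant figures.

3.06

C = D/d = 118.0/11.6 = 10.1724; K_W = (4C−1)/(4C−4)+0.615/C = 1.1422; K_s = 1+0.5/C = 1.0492
F_a = (F_max−F_min)/2 = 435.5 N; F_m = (F_max+F_min)/2 = 784.5 N
τ_a = K_W·8F_aD/(πd³) = 1.1422 × 83.837 = 95.761 MPa
τ_m = K_s·8F_mD/(πd³) = 1.0492 × 151.02 = 158.45 MPa
Goodman: 1/n_f = τ_a/S_se + τ_m/S_su = 95.761/514 + 158.45/1130 = 0.18631 + 0.14022 = 0.32652
n_f = 1/0.32652 = 3.063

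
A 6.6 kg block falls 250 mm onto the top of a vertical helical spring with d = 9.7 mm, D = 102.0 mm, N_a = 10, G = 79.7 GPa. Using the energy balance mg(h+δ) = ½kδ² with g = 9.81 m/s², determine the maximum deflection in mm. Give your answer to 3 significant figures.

70.7 mm

k = Gd⁴/(8D³N_a) = (79.7×10³)(9.7⁴)/(8·102.0³·10) = 8.311 N/mm
W = mg = 6.6 × 9.81 = 64.746 N
½kδ² − Wδ − Wh = 0 → δ = (W + √(W² + 2kWh))/k
δ = (64.746 + √(4192 + 269053))/8.311 = (64.746 + 522.73)/8.311 = 70.686 mm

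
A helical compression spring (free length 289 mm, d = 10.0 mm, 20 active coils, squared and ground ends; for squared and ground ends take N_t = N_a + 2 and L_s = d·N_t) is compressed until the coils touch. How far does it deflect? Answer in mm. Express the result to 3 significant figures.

69.0 mm

N_t = 22; L_s = 10.0·22 = 220 mm
δ_solid = L₀ − L_s = 289 − 220 = 69 mm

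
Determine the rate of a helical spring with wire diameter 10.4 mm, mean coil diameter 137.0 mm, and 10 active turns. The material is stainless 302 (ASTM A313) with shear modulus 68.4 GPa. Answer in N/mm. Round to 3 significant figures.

k = Gd⁴/(8D³N_a) = (68.4×10³ × 10.4⁴) / (8 × 137.0³ × 10)
  = 8.00183e+08 / 2.05708e+08 = 3.8899 N/mm

3.89 N/mm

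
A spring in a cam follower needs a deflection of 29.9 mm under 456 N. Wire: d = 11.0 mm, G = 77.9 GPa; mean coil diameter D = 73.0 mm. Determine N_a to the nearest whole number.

Required rate k = F/δ = 456/29.9 = 15.251 N/mm
N_a = Gd⁴/(8D³k) = (77.9×10³ × 11.0⁴)/(8 × 73.0³ × 15.251)
    = 1.14053e+09 / 4.74627e+07 = 24.03 → 24 coils

24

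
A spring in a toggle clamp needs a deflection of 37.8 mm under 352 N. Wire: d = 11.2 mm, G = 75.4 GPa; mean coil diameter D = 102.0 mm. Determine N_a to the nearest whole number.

15

Required rate k = F/δ = 352/37.8 = 9.3122 N/mm
N_a = Gd⁴/(8D³k) = (75.4×10³ × 11.2⁴)/(8 × 102.0³ × 9.3122)
    = 1.18643e+09 / 7.90572e+07 = 15.01 → 15 coils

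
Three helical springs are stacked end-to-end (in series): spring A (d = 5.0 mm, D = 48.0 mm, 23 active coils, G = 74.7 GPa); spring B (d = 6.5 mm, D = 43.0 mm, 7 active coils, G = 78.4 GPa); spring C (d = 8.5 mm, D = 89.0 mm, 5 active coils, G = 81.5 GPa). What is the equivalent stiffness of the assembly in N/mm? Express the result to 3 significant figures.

1.87 N/mm

k_A = Gd⁴/(8D³N_a) = (74.7×10³)(5.0⁴)/(8·48.0³·23) = 2.2943 N/mm
k_B = Gd⁴/(8D³N_a) = (78.4×10³)(6.5⁴)/(8·43.0³·7) = 31.432 N/mm
k_C = Gd⁴/(8D³N_a) = (81.5×10³)(8.5⁴)/(8·89.0³·5) = 15.087 N/mm
Series: 1/k_eq = 1/2.2943 + 1/31.432 + 1/15.087 = 0.53395; k_eq = 1.8728 N/mm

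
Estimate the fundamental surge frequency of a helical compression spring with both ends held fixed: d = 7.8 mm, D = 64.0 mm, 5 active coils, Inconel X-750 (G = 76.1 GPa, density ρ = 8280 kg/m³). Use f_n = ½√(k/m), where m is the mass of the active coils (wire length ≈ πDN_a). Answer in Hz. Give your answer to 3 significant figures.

k = Gd⁴/(8D³N_a) = (76.1×10³)(7.8⁴)/(8·64.0³·5) = 26.864 N/mm = 26864 N/m
Wire length L = πDN_a = π·64.0·5 = 1005.3 mm
m = ρ·(πd²/4)·L = 8280 × 47.784×10⁻⁶ m² × 1.0053 m = 0.39775 kg
f_n = ½√(k/m) = 0.5·√(26864/0.39775) = 0.5·√(67539) = 129.94 Hz

130 Hz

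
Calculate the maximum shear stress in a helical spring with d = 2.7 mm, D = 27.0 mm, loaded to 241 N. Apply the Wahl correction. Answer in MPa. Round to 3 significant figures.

Spring index C = D/d = 27.0/2.7 = 10.0000
K_W = (4C−1)/(4C−4) + 0.615/C = 39.000/36.000 + 0.0615 = 1.1448
τ₀ = 8FD/(πd³) = 8·241·27.0/(π·2.7³) = 52056/61.836 = 841.84 MPa
τ_max = K·τ₀ = 1.1448 × 841.84 = 963.77 MPa

964 MPa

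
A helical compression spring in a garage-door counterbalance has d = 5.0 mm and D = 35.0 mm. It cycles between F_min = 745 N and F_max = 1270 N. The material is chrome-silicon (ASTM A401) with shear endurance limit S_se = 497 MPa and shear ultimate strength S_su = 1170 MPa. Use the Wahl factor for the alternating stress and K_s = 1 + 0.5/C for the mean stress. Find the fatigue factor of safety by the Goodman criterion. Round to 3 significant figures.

0.897

C = D/d = 35.0/5.0 = 7.0000; K_W = (4C−1)/(4C−4)+0.615/C = 1.2129; K_s = 1+0.5/C = 1.0714
F_a = (F_max−F_min)/2 = 262.5 N; F_m = (F_max+F_min)/2 = 1007.5 N
τ_a = K_W·8F_aD/(πd³) = 1.2129 × 187.17 = 227.01 MPa
τ_m = K_s·8F_mD/(πd³) = 1.0714 × 718.36 = 769.67 MPa
Goodman: 1/n_f = τ_a/S_se + τ_m/S_su = 227.01/497 + 769.67/1170 = 0.45675 + 0.65784 = 1.1146
n_f = 1/1.1146 = 0.8972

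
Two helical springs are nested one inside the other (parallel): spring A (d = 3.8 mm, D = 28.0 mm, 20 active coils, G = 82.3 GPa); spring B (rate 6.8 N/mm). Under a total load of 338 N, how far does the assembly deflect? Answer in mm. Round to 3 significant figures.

k_A = Gd⁴/(8D³N_a) = (82.3×10³)(3.8⁴)/(8·28.0³·20) = 4.8859 N/mm
Parallel: k_eq = 4.8859 + 6.8 = 11.686 N/mm
δ = F/k_eq = 338/11.686 = 28.924 mm

28.9 mm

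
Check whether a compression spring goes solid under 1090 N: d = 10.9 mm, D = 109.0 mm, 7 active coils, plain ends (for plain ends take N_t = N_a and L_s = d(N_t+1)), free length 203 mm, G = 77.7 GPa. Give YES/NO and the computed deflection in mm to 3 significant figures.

NO, δ = 72.1 mm

k = Gd⁴/(8D³N_a) = (77.7×10³)(10.9⁴)/(8·109.0³·7) = 15.124 N/mm
N_t = 7; L_s = 10.9·8 = 87.2 mm; δ_solid = L₀ − L_s = 203 − 87.2 = 115.8 mm
δ = F/k = 1090/15.124 = 72.072 mm
δ < δ_solid → spring does not go solid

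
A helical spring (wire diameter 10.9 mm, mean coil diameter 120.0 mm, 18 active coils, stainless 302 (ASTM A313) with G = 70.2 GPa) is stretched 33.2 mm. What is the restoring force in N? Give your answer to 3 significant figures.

k = Gd⁴/(8D³N_a) = (70.2×10³)(10.9⁴)/(8·120.0³·18) = 3.9823 N/mm
F = k·δ = 3.9823 × 33.2 = 132.21 N

132 N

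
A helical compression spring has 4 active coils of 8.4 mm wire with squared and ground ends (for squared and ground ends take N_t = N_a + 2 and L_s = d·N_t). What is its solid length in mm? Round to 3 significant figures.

squared and ground ends: N_t = N_a + 2 = 4 + 2 = 6
L_s = d·N_t = 8.4 × 6 = 50.4 mm

50.4 mm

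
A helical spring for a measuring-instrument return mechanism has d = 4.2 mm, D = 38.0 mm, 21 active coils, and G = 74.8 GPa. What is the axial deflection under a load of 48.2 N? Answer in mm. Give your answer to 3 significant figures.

19.1 mm

k = Gd⁴/(8D³N_a) = (74.8×10³)(4.2⁴)/(8·38.0³·21) = 2.5249 N/mm
δ = F/k = 48.2 / 2.5249 = 19.09 mm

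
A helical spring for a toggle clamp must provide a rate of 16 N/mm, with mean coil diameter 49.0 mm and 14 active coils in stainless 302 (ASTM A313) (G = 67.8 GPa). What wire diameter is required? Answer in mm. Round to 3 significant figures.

d = (8D³N_a·k / G)^(1/4) = (8·49.0³·14·16 / (67.8×10³))^0.25
  = (3109.5)^0.25 = 7.4675 mm

7.47 mm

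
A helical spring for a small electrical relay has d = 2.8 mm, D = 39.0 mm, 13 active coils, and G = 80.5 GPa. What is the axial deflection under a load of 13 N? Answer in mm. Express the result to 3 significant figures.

k = Gd⁴/(8D³N_a) = (80.5×10³)(2.8⁴)/(8·39.0³·13) = 0.80205 N/mm
δ = F/k = 13 / 0.80205 = 16.208 mm

16.2 mm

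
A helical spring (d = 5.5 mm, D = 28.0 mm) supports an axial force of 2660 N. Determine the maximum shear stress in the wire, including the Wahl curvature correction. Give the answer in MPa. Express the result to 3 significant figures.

Spring index C = D/d = 28.0/5.5 = 5.0909
K_W = (4C−1)/(4C−4) + 0.615/C = 19.364/16.364 + 0.1208 = 1.3041
τ₀ = 8FD/(πd³) = 8·2660·28.0/(π·5.5³) = 595840/522.68 = 1140 MPa
τ_max = K·τ₀ = 1.3041 × 1140 = 1486.7 MPa

1490 MPa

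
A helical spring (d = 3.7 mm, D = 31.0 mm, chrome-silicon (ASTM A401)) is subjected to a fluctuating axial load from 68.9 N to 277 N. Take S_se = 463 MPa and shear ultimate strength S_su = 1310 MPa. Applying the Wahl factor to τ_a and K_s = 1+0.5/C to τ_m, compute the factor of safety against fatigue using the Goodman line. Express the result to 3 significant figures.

1.59

C = D/d = 31.0/3.7 = 8.3784; K_W = (4C−1)/(4C−4)+0.615/C = 1.1751; K_s = 1+0.5/C = 1.0597
F_a = (F_max−F_min)/2 = 104.05 N; F_m = (F_max+F_min)/2 = 172.95 N
τ_a = K_W·8F_aD/(πd³) = 1.1751 × 162.16 = 190.54 MPa
τ_m = K_s·8F_mD/(πd³) = 1.0597 × 269.54 = 285.62 MPa
Goodman: 1/n_f = τ_a/S_se + τ_m/S_su = 190.54/463 + 285.62/1310 = 0.41154 + 0.21803 = 0.62957
n_f = 1/0.62957 = 1.588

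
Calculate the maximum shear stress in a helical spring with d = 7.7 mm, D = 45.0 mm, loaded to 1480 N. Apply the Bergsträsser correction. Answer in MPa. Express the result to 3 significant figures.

Spring index C = D/d = 45.0/7.7 = 5.8442
K_B = (4C+2)/(4C−3) = 25.377/20.377 = 1.2454
τ₀ = 8FD/(πd³) = 8·1480·45.0/(π·7.7³) = 532800/1434.2 = 371.49 MPa
τ_max = K·τ₀ = 1.2454 × 371.49 = 462.64 MPa

463 MPa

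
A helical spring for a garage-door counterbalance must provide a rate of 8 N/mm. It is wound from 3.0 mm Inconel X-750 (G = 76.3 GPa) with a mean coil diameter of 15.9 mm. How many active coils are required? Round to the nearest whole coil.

24

N_a = Gd⁴/(8D³k) = (76.3×10³ × 3.0⁴)/(8 × 15.9³ × 8)
    = 6.1803e+06 / 257259 = 24.02 → 24 coils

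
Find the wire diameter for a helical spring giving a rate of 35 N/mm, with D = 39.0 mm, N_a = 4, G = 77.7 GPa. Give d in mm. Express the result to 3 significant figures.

5.41 mm

d = (8D³N_a·k / G)^(1/4) = (8·39.0³·4·35 / (77.7×10³))^0.25
  = (855.05)^0.25 = 5.4075 mm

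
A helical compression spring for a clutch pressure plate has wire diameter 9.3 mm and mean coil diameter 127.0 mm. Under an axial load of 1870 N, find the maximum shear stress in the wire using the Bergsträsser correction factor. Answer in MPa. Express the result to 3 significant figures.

825 MPa

Spring index C = D/d = 127.0/9.3 = 13.6559
K_B = (4C+2)/(4C−3) = 56.624/51.624 = 1.0969
τ₀ = 8FD/(πd³) = 8·1870·127.0/(π·9.3³) = 1.89992e+06/2527 = 751.86 MPa
τ_max = K·τ₀ = 1.0969 × 751.86 = 824.68 MPa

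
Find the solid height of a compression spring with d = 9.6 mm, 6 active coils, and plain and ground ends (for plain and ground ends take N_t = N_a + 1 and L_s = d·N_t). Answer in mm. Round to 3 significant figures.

plain and ground ends: N_t = N_a + 1 = 6 + 1 = 7
L_s = d·N_t = 9.6 × 7 = 67.2 mm

67.2 mm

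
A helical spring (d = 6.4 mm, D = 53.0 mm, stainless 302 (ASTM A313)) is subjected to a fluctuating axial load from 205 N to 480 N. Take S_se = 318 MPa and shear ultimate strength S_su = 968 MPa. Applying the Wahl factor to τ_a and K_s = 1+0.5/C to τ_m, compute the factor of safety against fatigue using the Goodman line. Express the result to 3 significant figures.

C = D/d = 53.0/6.4 = 8.2812; K_W = (4C−1)/(4C−4)+0.615/C = 1.1773; K_s = 1+0.5/C = 1.0604
F_a = (F_max−F_min)/2 = 137.5 N; F_m = (F_max+F_min)/2 = 342.5 N
τ_a = K_W·8F_aD/(πd³) = 1.1773 × 70.791 = 83.34 MPa
τ_m = K_s·8F_mD/(πd³) = 1.0604 × 176.33 = 186.98 MPa
Goodman: 1/n_f = τ_a/S_se + τ_m/S_su = 83.34/318 + 186.98/968 = 0.26208 + 0.19316 = 0.45524
n_f = 1/0.45524 = 2.197

2.20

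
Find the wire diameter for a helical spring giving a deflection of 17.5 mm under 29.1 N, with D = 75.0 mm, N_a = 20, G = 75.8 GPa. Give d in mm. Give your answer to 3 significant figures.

Required rate k = F/δ = 29.1/17.5 = 1.6629 N/mm
d = (8D³N_a·k / G)^(1/4) = (8·75.0³·20·1.6629 / (75.8×10³))^0.25
  = (1480.8)^0.25 = 6.2033 mm

6.20 mm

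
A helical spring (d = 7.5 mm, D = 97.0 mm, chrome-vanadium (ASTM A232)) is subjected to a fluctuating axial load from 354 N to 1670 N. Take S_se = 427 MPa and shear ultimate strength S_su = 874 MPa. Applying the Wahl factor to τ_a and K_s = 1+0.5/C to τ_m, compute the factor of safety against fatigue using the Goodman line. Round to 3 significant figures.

0.586

C = D/d = 97.0/7.5 = 12.9333; K_W = (4C−1)/(4C−4)+0.615/C = 1.1104; K_s = 1+0.5/C = 1.0387
F_a = (F_max−F_min)/2 = 658 N; F_m = (F_max+F_min)/2 = 1012 N
τ_a = K_W·8F_aD/(πd³) = 1.1104 × 385.26 = 427.79 MPa
τ_m = K_s·8F_mD/(πd³) = 1.0387 × 592.53 = 615.43 MPa
Goodman: 1/n_f = τ_a/S_se + τ_m/S_su = 427.79/427 + 615.43/874 = 1.00186 + 0.70416 = 1.706
n_f = 1/1.706 = 0.5862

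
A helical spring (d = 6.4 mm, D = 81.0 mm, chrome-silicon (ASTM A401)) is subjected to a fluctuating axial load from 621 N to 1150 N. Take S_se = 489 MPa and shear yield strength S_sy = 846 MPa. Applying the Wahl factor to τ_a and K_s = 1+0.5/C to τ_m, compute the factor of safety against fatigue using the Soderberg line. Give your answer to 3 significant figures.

C = D/d = 81.0/6.4 = 12.6562; K_W = (4C−1)/(4C−4)+0.615/C = 1.1129; K_s = 1+0.5/C = 1.0395
F_a = (F_max−F_min)/2 = 264.5 N; F_m = (F_max+F_min)/2 = 885.5 N
τ_a = K_W·8F_aD/(πd³) = 1.1129 × 208.12 = 231.62 MPa
τ_m = K_s·8F_mD/(πd³) = 1.0395 × 696.74 = 724.27 MPa
Soderberg: 1/n_f = τ_a/S_se + τ_m/S_sy = 231.62/489 + 724.27/846 = 0.47367 + 0.85611 = 1.3298
n_f = 1/1.3298 = 0.752

0.752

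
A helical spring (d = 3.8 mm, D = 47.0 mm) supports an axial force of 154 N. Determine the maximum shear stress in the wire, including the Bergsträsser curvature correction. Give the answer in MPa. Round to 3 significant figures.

Spring index C = D/d = 47.0/3.8 = 12.3684
K_B = (4C+2)/(4C−3) = 51.474/46.474 = 1.1076
τ₀ = 8FD/(πd³) = 8·154·47.0/(π·3.8³) = 57904/172.39 = 335.9 MPa
τ_max = K·τ₀ = 1.1076 × 335.9 = 372.04 MPa

372 MPa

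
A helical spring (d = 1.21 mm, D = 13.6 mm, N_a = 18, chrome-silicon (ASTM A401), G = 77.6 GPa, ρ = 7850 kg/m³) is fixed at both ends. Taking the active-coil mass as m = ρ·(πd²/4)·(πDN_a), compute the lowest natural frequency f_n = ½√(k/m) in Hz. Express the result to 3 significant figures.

k = Gd⁴/(8D³N_a) = (77.6×10³)(1.21⁴)/(8·13.6³·18) = 0.45922 N/mm = 459.22 N/m
Wire length L = πDN_a = π·13.6·18 = 769.06 mm
m = ρ·(πd²/4)·L = 7850 × 1.1499×10⁻⁶ m² × 0.76906 m = 0.0069421 kg
f_n = ½√(k/m) = 0.5·√(459.22/0.0069421) = 0.5·√(66150) = 128.6 Hz

129 Hz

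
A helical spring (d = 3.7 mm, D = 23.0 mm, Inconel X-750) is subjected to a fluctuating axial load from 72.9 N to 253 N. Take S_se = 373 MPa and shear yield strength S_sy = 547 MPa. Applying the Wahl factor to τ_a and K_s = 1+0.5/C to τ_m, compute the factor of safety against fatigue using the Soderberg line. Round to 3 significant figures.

C = D/d = 23.0/3.7 = 6.2162; K_W = (4C−1)/(4C−4)+0.615/C = 1.2427; K_s = 1+0.5/C = 1.0804
F_a = (F_max−F_min)/2 = 90.05 N; F_m = (F_max+F_min)/2 = 162.95 N
τ_a = K_W·8F_aD/(πd³) = 1.2427 × 104.12 = 129.4 MPa
τ_m = K_s·8F_mD/(πd³) = 1.0804 × 188.42 = 203.57 MPa
Soderberg: 1/n_f = τ_a/S_se + τ_m/S_sy = 129.4/373 + 203.57/547 = 0.34690 + 0.37216 = 0.71906
n_f = 1/0.71906 = 1.391

1.39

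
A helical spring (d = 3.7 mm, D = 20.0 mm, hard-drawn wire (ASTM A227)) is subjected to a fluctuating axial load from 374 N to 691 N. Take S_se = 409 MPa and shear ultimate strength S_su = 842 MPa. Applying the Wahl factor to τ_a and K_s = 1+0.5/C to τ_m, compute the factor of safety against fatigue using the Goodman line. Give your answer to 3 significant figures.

C = D/d = 20.0/3.7 = 5.4054; K_W = (4C−1)/(4C−4)+0.615/C = 1.2840; K_s = 1+0.5/C = 1.0925
F_a = (F_max−F_min)/2 = 158.5 N; F_m = (F_max+F_min)/2 = 532.5 N
τ_a = K_W·8F_aD/(πd³) = 1.2840 × 159.37 = 204.63 MPa
τ_m = K_s·8F_mD/(πd³) = 1.0925 × 535.41 = 584.93 MPa
Goodman: 1/n_f = τ_a/S_se + τ_m/S_su = 204.63/409 + 584.93/842 = 0.50031 + 0.69469 = 1.195
n_f = 1/1.195 = 0.8368

0.837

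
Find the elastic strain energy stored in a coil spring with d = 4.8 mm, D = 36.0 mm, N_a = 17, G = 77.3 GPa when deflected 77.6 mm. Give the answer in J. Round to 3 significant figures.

19.5 J

k = Gd⁴/(8D³N_a) = (77.3×10³)(4.8⁴)/(8·36.0³·17) = 6.4669 N/mm
U = ½kδ² = 0.5 × 6.4669 × 77.6² = 19471 N·mm = 19.471 J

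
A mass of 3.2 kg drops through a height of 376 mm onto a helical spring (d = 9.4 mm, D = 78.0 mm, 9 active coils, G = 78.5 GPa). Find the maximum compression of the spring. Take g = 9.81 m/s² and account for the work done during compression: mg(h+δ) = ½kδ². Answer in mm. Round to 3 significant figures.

k = Gd⁴/(8D³N_a) = (78.5×10³)(9.4⁴)/(8·78.0³·9) = 17.938 N/mm
W = mg = 3.2 × 9.81 = 31.392 N
½kδ² − Wδ − Wh = 0 → δ = (W + √(W² + 2kWh))/k
δ = (31.392 + √(985.46 + 423449))/17.938 = (31.392 + 651.49)/17.938 = 38.07 mm

38.1 mm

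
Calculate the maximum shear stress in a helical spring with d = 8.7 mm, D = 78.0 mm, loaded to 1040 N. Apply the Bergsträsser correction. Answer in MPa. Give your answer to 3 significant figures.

361 MPa

Spring index C = D/d = 78.0/8.7 = 8.9655
K_B = (4C+2)/(4C−3) = 37.862/32.862 = 1.1522
τ₀ = 8FD/(πd³) = 8·1040·78.0/(π·8.7³) = 648960/2068.7 = 313.7 MPa
τ_max = K·τ₀ = 1.1522 × 313.7 = 361.43 MPa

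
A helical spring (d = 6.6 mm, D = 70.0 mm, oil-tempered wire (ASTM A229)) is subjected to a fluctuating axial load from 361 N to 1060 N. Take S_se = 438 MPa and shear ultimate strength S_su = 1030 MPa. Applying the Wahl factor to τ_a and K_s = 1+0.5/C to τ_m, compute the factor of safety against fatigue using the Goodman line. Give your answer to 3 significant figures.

C = D/d = 70.0/6.6 = 10.6061; K_W = (4C−1)/(4C−4)+0.615/C = 1.1361; K_s = 1+0.5/C = 1.0471
F_a = (F_max−F_min)/2 = 349.5 N; F_m = (F_max+F_min)/2 = 710.5 N
τ_a = K_W·8F_aD/(πd³) = 1.1361 × 216.7 = 246.18 MPa
τ_m = K_s·8F_mD/(πd³) = 1.0471 × 440.52 = 461.29 MPa
Goodman: 1/n_f = τ_a/S_se + τ_m/S_su = 246.18/438 + 461.29/1030 = 0.56206 + 0.44786 = 1.0099
n_f = 1/1.0099 = 0.9902

0.990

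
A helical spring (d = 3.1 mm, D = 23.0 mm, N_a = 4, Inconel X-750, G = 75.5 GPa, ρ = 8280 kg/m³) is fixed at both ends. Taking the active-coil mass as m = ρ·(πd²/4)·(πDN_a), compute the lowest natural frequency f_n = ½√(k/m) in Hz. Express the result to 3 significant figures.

k = Gd⁴/(8D³N_a) = (75.5×10³)(3.1⁴)/(8·23.0³·4) = 17.909 N/mm = 17909 N/m
Wire length L = πDN_a = π·23.0·4 = 289.03 mm
m = ρ·(πd²/4)·L = 8280 × 7.5477×10⁻⁶ m² × 0.28903 m = 0.018063 kg
f_n = ½√(k/m) = 0.5·√(17909/0.018063) = 0.5·√(9.9147e+05) = 497.86 Hz

498 Hz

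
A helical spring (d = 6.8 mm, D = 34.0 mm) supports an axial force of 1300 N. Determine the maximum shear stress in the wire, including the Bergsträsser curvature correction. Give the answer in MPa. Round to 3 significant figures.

Spring index C = D/d = 34.0/6.8 = 5.0000
K_B = (4C+2)/(4C−3) = 22.000/17.000 = 1.2941
τ₀ = 8FD/(πd³) = 8·1300·34.0/(π·6.8³) = 353600/987.82 = 357.96 MPa
τ_max = K·τ₀ = 1.2941 × 357.96 = 463.24 MPa

463 MPa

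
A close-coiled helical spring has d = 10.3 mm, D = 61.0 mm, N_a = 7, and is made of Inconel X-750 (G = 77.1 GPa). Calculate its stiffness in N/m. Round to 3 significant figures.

k = Gd⁴/(8D³N_a) = (77.1×10³ × 10.3⁴) / (8 × 61.0³ × 7)
  = 8.67767e+08 / 1.27109e+07 = 68.269 N/mm = 68269 N/m

68300 N/m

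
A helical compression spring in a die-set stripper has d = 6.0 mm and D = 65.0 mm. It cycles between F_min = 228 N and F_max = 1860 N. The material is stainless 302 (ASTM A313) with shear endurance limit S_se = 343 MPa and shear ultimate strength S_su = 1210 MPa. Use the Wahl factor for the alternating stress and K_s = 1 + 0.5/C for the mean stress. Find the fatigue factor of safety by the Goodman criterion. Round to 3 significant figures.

0.363

C = D/d = 65.0/6.0 = 10.8333; K_W = (4C−1)/(4C−4)+0.615/C = 1.1330; K_s = 1+0.5/C = 1.0462
F_a = (F_max−F_min)/2 = 816 N; F_m = (F_max+F_min)/2 = 1044 N
τ_a = K_W·8F_aD/(πd³) = 1.1330 × 625.3 = 708.49 MPa
τ_m = K_s·8F_mD/(πd³) = 1.0462 × 800.02 = 836.94 MPa
Goodman: 1/n_f = τ_a/S_se + τ_m/S_su = 708.49/343 + 836.94/1210 = 2.06558 + 0.69169 = 2.7573
n_f = 1/2.7573 = 0.3627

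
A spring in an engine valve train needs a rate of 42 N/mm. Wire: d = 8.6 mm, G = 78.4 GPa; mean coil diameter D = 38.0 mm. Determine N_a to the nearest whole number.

23

N_a = Gd⁴/(8D³k) = (78.4×10³ × 8.6⁴)/(8 × 38.0³ × 42)
    = 4.28854e+08 / 1.8437e+07 = 23.26 → 23 coils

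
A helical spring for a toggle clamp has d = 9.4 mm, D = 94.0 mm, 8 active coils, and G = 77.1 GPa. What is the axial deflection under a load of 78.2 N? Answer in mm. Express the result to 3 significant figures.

6.91 mm

k = Gd⁴/(8D³N_a) = (77.1×10³)(9.4⁴)/(8·94.0³·8) = 11.324 N/mm
δ = F/k = 78.2 / 11.324 = 6.9056 mm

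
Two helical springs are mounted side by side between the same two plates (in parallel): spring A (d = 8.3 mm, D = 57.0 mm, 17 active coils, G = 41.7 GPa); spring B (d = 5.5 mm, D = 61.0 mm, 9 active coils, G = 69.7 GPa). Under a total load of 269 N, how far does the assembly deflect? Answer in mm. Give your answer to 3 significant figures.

22.9 mm

k_A = Gd⁴/(8D³N_a) = (41.7×10³)(8.3⁴)/(8·57.0³·17) = 7.8575 N/mm
k_B = Gd⁴/(8D³N_a) = (69.7×10³)(5.5⁴)/(8·61.0³·9) = 3.9027 N/mm
Parallel: k_eq = 7.8575 + 3.9027 = 11.76 N/mm
δ = F/k_eq = 269/11.76 = 22.874 mm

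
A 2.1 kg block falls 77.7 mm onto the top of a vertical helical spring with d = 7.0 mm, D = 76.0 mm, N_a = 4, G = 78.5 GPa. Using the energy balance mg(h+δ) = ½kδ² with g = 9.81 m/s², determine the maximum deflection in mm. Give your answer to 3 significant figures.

k = Gd⁴/(8D³N_a) = (78.5×10³)(7.0⁴)/(8·76.0³·4) = 13.417 N/mm
W = mg = 2.1 × 9.81 = 20.601 N
½kδ² − Wδ − Wh = 0 → δ = (W + √(W² + 2kWh))/k
δ = (20.601 + √(424.4 + 42954.7))/13.417 = (20.601 + 208.28)/13.417 = 17.058 mm

17.1 mm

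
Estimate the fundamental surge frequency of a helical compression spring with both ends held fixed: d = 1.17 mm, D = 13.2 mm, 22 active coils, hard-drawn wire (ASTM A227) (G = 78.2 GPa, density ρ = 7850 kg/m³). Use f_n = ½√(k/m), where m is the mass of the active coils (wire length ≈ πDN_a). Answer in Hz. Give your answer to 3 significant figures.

k = Gd⁴/(8D³N_a) = (78.2×10³)(1.17⁴)/(8·13.2³·22) = 0.36201 N/mm = 362.01 N/m
Wire length L = πDN_a = π·13.2·22 = 912.32 mm
m = ρ·(πd²/4)·L = 7850 × 1.0751×10⁻⁶ m² × 0.91232 m = 0.0076998 kg
f_n = ½√(k/m) = 0.5·√(362.01/0.0076998) = 0.5·√(47015) = 108.41 Hz

108 Hz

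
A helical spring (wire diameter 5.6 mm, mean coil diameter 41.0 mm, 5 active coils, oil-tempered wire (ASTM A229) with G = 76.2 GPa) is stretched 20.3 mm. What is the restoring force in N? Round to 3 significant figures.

k = Gd⁴/(8D³N_a) = (76.2×10³)(5.6⁴)/(8·41.0³·5) = 27.183 N/mm
F = k·δ = 27.183 × 20.3 = 551.81 N

552 N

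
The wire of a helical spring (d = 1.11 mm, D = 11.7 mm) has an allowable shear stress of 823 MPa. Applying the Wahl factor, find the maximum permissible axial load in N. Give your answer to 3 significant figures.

C = D/d = 11.7/1.11 = 10.5405
K_W = (4C−1)/(4C−4) + 0.615/C = 41.162/38.162 + 0.0583 = 1.1370
τ_max = K·8FD/(πd³) → F_max = τ_allow·πd³/(8DK)
F_max = 823·π·1.11³/(8·11.7·1.1370) = 3536.1/106.42 = 33.228 N

33.2 N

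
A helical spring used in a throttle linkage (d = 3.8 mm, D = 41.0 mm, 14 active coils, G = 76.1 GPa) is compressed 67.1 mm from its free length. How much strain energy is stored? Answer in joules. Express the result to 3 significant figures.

4.63 J

k = Gd⁴/(8D³N_a) = (76.1×10³)(3.8⁴)/(8·41.0³·14) = 2.0557 N/mm
U = ½kδ² = 0.5 × 2.0557 × 67.1² = 4627.7 N·mm = 4.6277 J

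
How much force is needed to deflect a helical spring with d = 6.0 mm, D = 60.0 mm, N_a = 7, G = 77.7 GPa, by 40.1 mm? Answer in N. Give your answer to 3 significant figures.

334 N

k = Gd⁴/(8D³N_a) = (77.7×10³)(6.0⁴)/(8·60.0³·7) = 8.325 N/mm
F = k·δ = 8.325 × 40.1 = 333.83 N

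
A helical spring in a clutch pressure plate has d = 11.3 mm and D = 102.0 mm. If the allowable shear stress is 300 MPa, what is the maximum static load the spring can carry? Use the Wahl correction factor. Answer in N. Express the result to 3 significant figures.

C = D/d = 102.0/11.3 = 9.0265
K_W = (4C−1)/(4C−4) + 0.615/C = 35.106/32.106 + 0.0681 = 1.1616
τ_max = K·8FD/(πd³) → F_max = τ_allow·πd³/(8DK)
F_max = 300·π·11.3³/(8·102.0·1.1616) = 1.3599e+06/947.84 = 1434.7 N

1430 N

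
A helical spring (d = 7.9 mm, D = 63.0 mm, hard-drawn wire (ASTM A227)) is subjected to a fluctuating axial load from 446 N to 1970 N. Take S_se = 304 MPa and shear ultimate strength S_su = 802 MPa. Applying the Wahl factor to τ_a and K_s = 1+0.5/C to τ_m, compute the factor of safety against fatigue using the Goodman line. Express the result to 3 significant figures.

C = D/d = 63.0/7.9 = 7.9747; K_W = (4C−1)/(4C−4)+0.615/C = 1.1847; K_s = 1+0.5/C = 1.0627
F_a = (F_max−F_min)/2 = 762 N; F_m = (F_max+F_min)/2 = 1208 N
τ_a = K_W·8F_aD/(πd³) = 1.1847 × 247.94 = 293.73 MPa
τ_m = K_s·8F_mD/(πd³) = 1.0627 × 393.07 = 417.71 MPa
Goodman: 1/n_f = τ_a/S_se + τ_m/S_su = 293.73/304 + 417.71/802 = 0.96621 + 0.52084 = 1.487
n_f = 1/1.487 = 0.6725

0.672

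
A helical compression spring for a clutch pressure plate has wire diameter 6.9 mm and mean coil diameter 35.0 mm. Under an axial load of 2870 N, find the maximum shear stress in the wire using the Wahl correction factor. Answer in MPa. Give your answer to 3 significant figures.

Spring index C = D/d = 35.0/6.9 = 5.0725
K_W = (4C−1)/(4C−4) + 0.615/C = 19.290/16.290 + 0.1212 = 1.3054
τ₀ = 8FD/(πd³) = 8·2870·35.0/(π·6.9³) = 803600/1032 = 778.65 MPa
τ_max = K·τ₀ = 1.3054 × 778.65 = 1016.5 MPa

1020 MPa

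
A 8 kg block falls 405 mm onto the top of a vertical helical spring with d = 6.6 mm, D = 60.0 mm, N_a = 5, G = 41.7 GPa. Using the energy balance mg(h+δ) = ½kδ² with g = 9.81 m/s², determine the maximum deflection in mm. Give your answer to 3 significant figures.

92.3 mm

k = Gd⁴/(8D³N_a) = (41.7×10³)(6.6⁴)/(8·60.0³·5) = 9.1579 N/mm
W = mg = 8 × 9.81 = 78.48 N
½kδ² − Wδ − Wh = 0 → δ = (W + √(W² + 2kWh))/k
δ = (78.48 + √(6159.1 + 582160))/9.1579 = (78.48 + 767.02)/9.1579 = 92.324 mm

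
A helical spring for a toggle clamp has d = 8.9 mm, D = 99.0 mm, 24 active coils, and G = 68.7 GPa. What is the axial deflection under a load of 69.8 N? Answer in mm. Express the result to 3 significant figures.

k = Gd⁴/(8D³N_a) = (68.7×10³)(8.9⁴)/(8·99.0³·24) = 2.3137 N/mm
δ = F/k = 69.8 / 2.3137 = 30.168 mm

30.2 mm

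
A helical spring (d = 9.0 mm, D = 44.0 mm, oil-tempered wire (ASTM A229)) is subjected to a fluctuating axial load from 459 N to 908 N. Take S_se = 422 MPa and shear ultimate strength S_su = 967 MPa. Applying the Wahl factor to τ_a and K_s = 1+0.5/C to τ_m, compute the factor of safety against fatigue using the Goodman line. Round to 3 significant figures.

C = D/d = 44.0/9.0 = 4.8889; K_W = (4C−1)/(4C−4)+0.615/C = 1.3187; K_s = 1+0.5/C = 1.1023
F_a = (F_max−F_min)/2 = 224.5 N; F_m = (F_max+F_min)/2 = 683.5 N
τ_a = K_W·8F_aD/(πd³) = 1.3187 × 34.505 = 45.5 MPa
τ_m = K_s·8F_mD/(πd³) = 1.1023 × 105.05 = 115.8 MPa
Goodman: 1/n_f = τ_a/S_se + τ_m/S_su = 45.5/422 + 115.8/967 = 0.10782 + 0.11975 = 0.22757
n_f = 1/0.22757 = 4.394

4.39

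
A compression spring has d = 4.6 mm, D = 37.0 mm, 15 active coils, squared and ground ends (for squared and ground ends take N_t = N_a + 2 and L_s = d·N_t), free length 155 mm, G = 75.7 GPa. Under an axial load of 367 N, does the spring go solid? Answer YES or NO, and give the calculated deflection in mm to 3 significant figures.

k = Gd⁴/(8D³N_a) = (75.7×10³)(4.6⁴)/(8·37.0³·15) = 5.5762 N/mm
N_t = 17; L_s = 4.6·17 = 78.2 mm; δ_solid = L₀ − L_s = 155 − 78.2 = 76.8 mm
δ = F/k = 367/5.5762 = 65.815 mm
δ < δ_solid → spring does not go solid

NO, δ = 65.8 mm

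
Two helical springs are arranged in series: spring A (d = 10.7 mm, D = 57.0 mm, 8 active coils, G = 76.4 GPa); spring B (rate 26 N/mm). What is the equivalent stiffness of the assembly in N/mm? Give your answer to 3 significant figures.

k_A = Gd⁴/(8D³N_a) = (76.4×10³)(10.7⁴)/(8·57.0³·8) = 84.494 N/mm
Series: 1/k_eq = 1/84.494 + 1/26 = 0.050297; k_eq = 19.882 N/mm

19.9 N/mm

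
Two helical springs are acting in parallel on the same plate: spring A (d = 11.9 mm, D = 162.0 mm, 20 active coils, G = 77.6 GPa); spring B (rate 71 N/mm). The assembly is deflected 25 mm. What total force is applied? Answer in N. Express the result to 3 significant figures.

k_A = Gd⁴/(8D³N_a) = (77.6×10³)(11.9⁴)/(8·162.0³·20) = 2.2876 N/mm
Parallel: k_eq = 2.2876 + 71 = 73.288 N/mm
F = k_eq·δ = 73.288·25 = 1832.2 N

1830 N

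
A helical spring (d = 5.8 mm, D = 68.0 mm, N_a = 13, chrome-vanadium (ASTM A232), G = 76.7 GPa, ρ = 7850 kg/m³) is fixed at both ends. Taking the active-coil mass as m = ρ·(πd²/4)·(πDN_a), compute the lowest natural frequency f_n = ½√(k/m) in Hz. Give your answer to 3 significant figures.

k = Gd⁴/(8D³N_a) = (76.7×10³)(5.8⁴)/(8·68.0³·13) = 2.6543 N/mm = 2654.3 N/m
Wire length L = πDN_a = π·68.0·13 = 2777.2 mm
m = ρ·(πd²/4)·L = 7850 × 26.421×10⁻⁶ m² × 2.7772 m = 0.57599 kg
f_n = ½√(k/m) = 0.5·√(2654.3/0.57599) = 0.5·√(4608.2) = 33.942 Hz

33.9 Hz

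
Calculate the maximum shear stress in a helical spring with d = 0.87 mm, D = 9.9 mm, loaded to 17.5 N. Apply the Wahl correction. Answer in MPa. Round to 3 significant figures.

755 MPa

Spring index C = D/d = 9.9/0.87 = 11.3793
K_W = (4C−1)/(4C−4) + 0.615/C = 44.517/41.517 + 0.0540 = 1.1263
τ₀ = 8FD/(πd³) = 8·17.5·9.9/(π·0.87³) = 1386/2.0687 = 669.97 MPa
τ_max = K·τ₀ = 1.1263 × 669.97 = 754.59 MPa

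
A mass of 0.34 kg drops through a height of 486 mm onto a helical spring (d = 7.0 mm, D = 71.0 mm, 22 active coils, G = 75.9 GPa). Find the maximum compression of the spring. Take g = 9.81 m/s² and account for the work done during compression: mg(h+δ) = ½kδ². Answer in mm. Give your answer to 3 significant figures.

34.6 mm

k = Gd⁴/(8D³N_a) = (75.9×10³)(7.0⁴)/(8·71.0³·22) = 2.893 N/mm
W = mg = 0.34 × 9.81 = 3.3354 N
½kδ² − Wδ − Wh = 0 → δ = (W + √(W² + 2kWh))/k
δ = (3.3354 + √(11.125 + 9379.08))/2.893 = (3.3354 + 96.903)/2.893 = 34.649 mm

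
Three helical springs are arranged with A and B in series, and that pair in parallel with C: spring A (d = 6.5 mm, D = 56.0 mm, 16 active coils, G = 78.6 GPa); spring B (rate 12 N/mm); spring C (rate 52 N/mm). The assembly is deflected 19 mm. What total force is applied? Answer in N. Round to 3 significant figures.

1070 N

k_A = Gd⁴/(8D³N_a) = (78.6×10³)(6.5⁴)/(8·56.0³·16) = 6.2417 N/mm
Springs A,B series: k_AB = 1/(1/6.2417+1/12) = 4.106 N/mm; parallel with C: k_eq = 4.106+52 = 56.106 N/mm
F = k_eq·δ = 56.106·19 = 1066 N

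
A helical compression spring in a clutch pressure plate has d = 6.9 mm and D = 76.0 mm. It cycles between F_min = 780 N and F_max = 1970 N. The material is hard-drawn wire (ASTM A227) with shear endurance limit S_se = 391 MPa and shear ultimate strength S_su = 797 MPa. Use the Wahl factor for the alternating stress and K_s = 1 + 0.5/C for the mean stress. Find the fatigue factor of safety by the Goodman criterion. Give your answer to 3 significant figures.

C = D/d = 76.0/6.9 = 11.0145; K_W = (4C−1)/(4C−4)+0.615/C = 1.1307; K_s = 1+0.5/C = 1.0454
F_a = (F_max−F_min)/2 = 595 N; F_m = (F_max+F_min)/2 = 1375 N
τ_a = K_W·8F_aD/(πd³) = 1.1307 × 350.53 = 396.35 MPa
τ_m = K_s·8F_mD/(πd³) = 1.0454 × 810.04 = 846.82 MPa
Goodman: 1/n_f = τ_a/S_se + τ_m/S_su = 396.35/391 + 846.82/797 = 1.01369 + 1.06251 = 2.0762
n_f = 1/2.0762 = 0.4817

0.482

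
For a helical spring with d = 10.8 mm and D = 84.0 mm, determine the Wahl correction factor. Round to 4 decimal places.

1.1897

C = D/d = 84.0/10.8 = 7.7778
K_W = (4C−1)/(4C−4) + 0.615/C = 30.111/27.111 + 0.0791 = 1.1897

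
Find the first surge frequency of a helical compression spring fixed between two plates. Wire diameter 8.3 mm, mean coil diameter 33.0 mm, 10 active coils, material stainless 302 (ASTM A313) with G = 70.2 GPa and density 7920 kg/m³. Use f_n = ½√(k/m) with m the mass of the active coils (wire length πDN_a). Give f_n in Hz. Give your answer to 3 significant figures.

k = Gd⁴/(8D³N_a) = (70.2×10³)(8.3⁴)/(8·33.0³·10) = 115.88 N/mm = 1.1588e+05 N/m
Wire length L = πDN_a = π·33.0·10 = 1036.7 mm
m = ρ·(πd²/4)·L = 7920 × 54.106×10⁻⁶ m² × 1.0367 m = 0.44426 kg
f_n = ½√(k/m) = 0.5·√(1.1588e+05/0.44426) = 0.5·√(2.6085e+05) = 255.36 Hz

255 Hz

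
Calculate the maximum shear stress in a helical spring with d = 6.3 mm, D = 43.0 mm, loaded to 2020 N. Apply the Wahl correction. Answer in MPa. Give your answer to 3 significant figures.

Spring index C = D/d = 43.0/6.3 = 6.8254
K_W = (4C−1)/(4C−4) + 0.615/C = 26.302/23.302 + 0.0901 = 1.2189
τ₀ = 8FD/(πd³) = 8·2020·43.0/(π·6.3³) = 694880/785.55 = 884.58 MPa
τ_max = K·τ₀ = 1.2189 × 884.58 = 1078.2 MPa

1080 MPa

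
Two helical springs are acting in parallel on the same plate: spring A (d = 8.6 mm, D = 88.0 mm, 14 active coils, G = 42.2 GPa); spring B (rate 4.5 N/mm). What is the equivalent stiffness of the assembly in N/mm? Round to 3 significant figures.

k_A = Gd⁴/(8D³N_a) = (42.2×10³)(8.6⁴)/(8·88.0³·14) = 3.0244 N/mm
Parallel: k_eq = 3.0244 + 4.5 = 7.5244 N/mm

7.52 N/mm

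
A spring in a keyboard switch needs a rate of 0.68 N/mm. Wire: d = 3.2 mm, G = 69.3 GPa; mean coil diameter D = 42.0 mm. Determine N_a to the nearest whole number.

N_a = Gd⁴/(8D³k) = (69.3×10³ × 3.2⁴)/(8 × 42.0³ × 0.68)
    = 7.26663e+06 / 403039 = 18.03 → 18 coils

18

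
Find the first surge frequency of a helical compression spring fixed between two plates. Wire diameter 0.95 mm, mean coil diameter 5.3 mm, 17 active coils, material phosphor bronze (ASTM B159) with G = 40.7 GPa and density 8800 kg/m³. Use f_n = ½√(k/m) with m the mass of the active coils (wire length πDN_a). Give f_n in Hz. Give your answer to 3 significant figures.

481 Hz

k = Gd⁴/(8D³N_a) = (40.7×10³)(0.95⁴)/(8·5.3³·17) = 1.6373 N/mm = 1637.3 N/m
Wire length L = πDN_a = π·5.3·17 = 283.06 mm
m = ρ·(πd²/4)·L = 8800 × 0.70882×10⁻⁶ m² × 0.28306 m = 0.0017656 kg
f_n = ½√(k/m) = 0.5·√(1637.3/0.0017656) = 0.5·√(9.2732e+05) = 481.49 Hz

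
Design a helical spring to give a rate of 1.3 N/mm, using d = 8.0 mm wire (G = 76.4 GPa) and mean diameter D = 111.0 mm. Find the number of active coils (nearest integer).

N_a = Gd⁴/(8D³k) = (76.4×10³ × 8.0⁴)/(8 × 111.0³ × 1.3)
    = 3.12934e+08 / 1.42234e+07 = 22 → 22 coils

22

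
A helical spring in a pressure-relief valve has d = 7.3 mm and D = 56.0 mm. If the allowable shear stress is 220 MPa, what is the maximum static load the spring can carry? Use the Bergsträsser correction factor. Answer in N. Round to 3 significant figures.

C = D/d = 56.0/7.3 = 7.6712
K_B = (4C+2)/(4C−3) = 32.685/27.685 = 1.1806
τ_max = K·8FD/(πd³) → F_max = τ_allow·πd³/(8DK)
F_max = 220·π·7.3³/(8·56.0·1.1806) = 2.6887e+05/528.91 = 508.35 N

508 N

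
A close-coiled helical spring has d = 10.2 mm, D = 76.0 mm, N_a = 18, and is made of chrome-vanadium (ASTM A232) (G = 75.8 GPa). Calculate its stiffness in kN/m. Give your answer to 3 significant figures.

k = Gd⁴/(8D³N_a) = (75.8×10³ × 10.2⁴) / (8 × 76.0³ × 18)
  = 8.20484e+08 / 6.32125e+07 = 12.98 N/mm

13.0 kN/m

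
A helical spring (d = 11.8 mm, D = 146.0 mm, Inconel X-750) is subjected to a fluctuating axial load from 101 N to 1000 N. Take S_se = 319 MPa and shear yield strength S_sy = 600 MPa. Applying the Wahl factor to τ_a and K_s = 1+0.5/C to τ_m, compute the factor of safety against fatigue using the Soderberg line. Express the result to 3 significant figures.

C = D/d = 146.0/11.8 = 12.3729; K_W = (4C−1)/(4C−4)+0.615/C = 1.1157; K_s = 1+0.5/C = 1.0404
F_a = (F_max−F_min)/2 = 449.5 N; F_m = (F_max+F_min)/2 = 550.5 N
τ_a = K_W·8F_aD/(πd³) = 1.1157 × 101.71 = 113.48 MPa
τ_m = K_s·8F_mD/(πd³) = 1.0404 × 124.57 = 129.6 MPa
Soderberg: 1/n_f = τ_a/S_se + τ_m/S_sy = 113.48/319 + 129.6/600 = 0.35573 + 0.21600 = 0.57173
n_f = 1/0.57173 = 1.749

1.75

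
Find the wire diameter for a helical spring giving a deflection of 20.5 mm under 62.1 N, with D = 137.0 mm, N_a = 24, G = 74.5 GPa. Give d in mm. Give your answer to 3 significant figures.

Required rate k = F/δ = 62.1/20.5 = 3.0293 N/mm
d = (8D³N_a·k / G)^(1/4) = (8·137.0³·24·3.0293 / (74.5×10³))^0.25
  = (20074)^0.25 = 11.9031 mm

11.9 mm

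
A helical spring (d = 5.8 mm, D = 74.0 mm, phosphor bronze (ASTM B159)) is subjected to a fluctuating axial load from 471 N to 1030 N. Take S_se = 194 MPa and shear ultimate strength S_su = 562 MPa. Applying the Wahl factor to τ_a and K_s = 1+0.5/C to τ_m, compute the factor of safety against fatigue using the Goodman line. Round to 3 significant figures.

C = D/d = 74.0/5.8 = 12.7586; K_W = (4C−1)/(4C−4)+0.615/C = 1.1120; K_s = 1+0.5/C = 1.0392
F_a = (F_max−F_min)/2 = 279.5 N; F_m = (F_max+F_min)/2 = 750.5 N
τ_a = K_W·8F_aD/(πd³) = 1.1120 × 269.94 = 300.17 MPa
τ_m = K_s·8F_mD/(πd³) = 1.0392 × 724.83 = 753.24 MPa
Goodman: 1/n_f = τ_a/S_se + τ_m/S_su = 300.17/194 + 753.24/562 = 1.54727 + 1.34028 = 2.8876
n_f = 1/2.8876 = 0.3463

0.346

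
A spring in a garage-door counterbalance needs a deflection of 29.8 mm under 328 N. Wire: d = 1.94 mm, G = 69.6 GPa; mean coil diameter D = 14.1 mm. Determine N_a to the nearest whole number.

Required rate k = F/δ = 328/29.8 = 11.007 N/mm
N_a = Gd⁴/(8D³k) = (69.6×10³ × 1.94⁴)/(8 × 14.1³ × 11.007)
    = 985862 / 246834 = 3.994 → 4 coils

4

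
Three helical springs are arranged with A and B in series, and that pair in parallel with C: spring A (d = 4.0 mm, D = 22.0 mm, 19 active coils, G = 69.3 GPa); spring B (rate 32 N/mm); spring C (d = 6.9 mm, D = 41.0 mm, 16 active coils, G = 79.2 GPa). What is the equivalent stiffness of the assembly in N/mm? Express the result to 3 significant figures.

k_A = Gd⁴/(8D³N_a) = (69.3×10³)(4.0⁴)/(8·22.0³·19) = 10.961 N/mm
k_C = Gd⁴/(8D³N_a) = (79.2×10³)(6.9⁴)/(8·41.0³·16) = 20.35 N/mm
Springs A,B series: k_AB = 1/(1/10.961+1/32) = 8.1646 N/mm; parallel with C: k_eq = 8.1646+20.35 = 28.514 N/mm

28.5 N/mm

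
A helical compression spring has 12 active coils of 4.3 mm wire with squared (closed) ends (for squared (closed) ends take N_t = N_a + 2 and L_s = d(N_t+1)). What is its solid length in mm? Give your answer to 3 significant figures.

squared (closed) ends: N_t = N_a + 2 = 12 + 2 = 14
L_s = d·(N_t+1) = 4.3 × 15 = 64.5 mm

64.5 mm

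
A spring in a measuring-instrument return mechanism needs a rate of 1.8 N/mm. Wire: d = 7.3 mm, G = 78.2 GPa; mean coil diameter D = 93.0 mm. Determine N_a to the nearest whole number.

19

N_a = Gd⁴/(8D³k) = (78.2×10³ × 7.3⁴)/(8 × 93.0³ × 1.8)
    = 2.22074e+08 / 1.15827e+07 = 19.17 → 19 coils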